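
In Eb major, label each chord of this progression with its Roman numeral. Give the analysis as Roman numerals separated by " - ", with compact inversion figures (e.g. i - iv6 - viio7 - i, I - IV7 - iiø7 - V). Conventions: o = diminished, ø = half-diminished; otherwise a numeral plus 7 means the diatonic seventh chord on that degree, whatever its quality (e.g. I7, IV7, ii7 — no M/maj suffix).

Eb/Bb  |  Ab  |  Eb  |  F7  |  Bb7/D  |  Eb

Eb/Bb: major triad on Eb = scale degree 1 → I64.
Ab: major triad on Ab = scale degree 4 → IV.
Eb: major triad on Eb = scale degree 1 → I.
F7: a dominant seventh chord on F, the applied dominant of V → V7/V.
Bb7/D has root Bb, degree 5 in Eb major, so V65.
Eb: root Eb is the tonic; major triad there is I.

I64 - IV - I - V7/V - V65 - I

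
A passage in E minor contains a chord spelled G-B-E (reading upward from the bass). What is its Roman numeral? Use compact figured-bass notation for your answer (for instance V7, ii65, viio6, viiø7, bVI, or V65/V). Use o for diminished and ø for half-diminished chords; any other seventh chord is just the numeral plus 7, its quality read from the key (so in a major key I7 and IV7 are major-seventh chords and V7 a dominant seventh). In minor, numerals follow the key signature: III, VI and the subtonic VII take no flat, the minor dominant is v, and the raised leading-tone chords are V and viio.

i6

Stacked in thirds the chord is E-G-B: a minor triad on E.
In E minor, E is the tonic; the diatonic minor triad there is i.
With G in the bass the chord is in first inversion, so the figured bass is 6.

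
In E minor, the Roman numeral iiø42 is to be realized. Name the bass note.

E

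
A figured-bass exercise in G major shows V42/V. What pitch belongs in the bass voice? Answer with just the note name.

G

The applied chord V42/V is rooted on A: A-C#-E-G.
The figure 42 means third inversion — the seventh is in the bass.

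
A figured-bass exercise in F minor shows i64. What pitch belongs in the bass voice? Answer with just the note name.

C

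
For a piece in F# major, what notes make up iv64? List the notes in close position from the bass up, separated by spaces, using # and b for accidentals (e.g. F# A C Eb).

F# B D

Scale degree 4 in F# major is B; here the chord built on it is altered to a minor triad. iv64 is the minor subdominant, borrowed from the parallel minor.
So the chord is B-D-F#.
With the 64 figure the chord is in second inversion; from the bass F# upward in close position it reads F#-B-D.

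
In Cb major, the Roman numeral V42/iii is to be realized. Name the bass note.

Ab

The applied chord V42/iii is rooted on Bb: Bb-D-F-Ab.
The figure 42 means third inversion — the seventh is in the bass.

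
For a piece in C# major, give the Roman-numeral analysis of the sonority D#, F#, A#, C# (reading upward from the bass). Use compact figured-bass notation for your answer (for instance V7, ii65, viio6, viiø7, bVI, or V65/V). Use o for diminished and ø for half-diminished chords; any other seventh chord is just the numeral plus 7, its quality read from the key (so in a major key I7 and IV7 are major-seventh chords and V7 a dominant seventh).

ii7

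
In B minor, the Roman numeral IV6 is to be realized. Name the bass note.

G#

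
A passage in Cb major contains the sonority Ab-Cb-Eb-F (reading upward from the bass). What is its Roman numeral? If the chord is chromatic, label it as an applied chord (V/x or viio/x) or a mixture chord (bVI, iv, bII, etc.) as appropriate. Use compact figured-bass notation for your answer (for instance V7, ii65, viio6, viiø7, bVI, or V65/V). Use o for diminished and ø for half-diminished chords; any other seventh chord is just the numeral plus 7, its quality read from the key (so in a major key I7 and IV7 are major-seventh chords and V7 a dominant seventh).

viiø65/V

The pitches F-Ab-Cb-Eb form a half-diminished seventh chord rooted on F.
F sits a half step below Gb (V in Cb major); a diminished chord there is the applied leading-tone chord of V.
With Ab in the bass the chord is in first inversion, so the figured bass is 65.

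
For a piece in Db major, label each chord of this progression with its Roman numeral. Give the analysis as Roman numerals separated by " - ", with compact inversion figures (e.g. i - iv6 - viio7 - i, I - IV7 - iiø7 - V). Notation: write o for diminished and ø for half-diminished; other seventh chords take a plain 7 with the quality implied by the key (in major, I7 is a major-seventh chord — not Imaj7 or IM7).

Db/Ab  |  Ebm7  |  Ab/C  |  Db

I64 - ii7 - V6 - I

Db/Ab has root Db, degree 1 in Db major, so I64.
Ebm7: minor seventh chord on Eb = scale degree 2 → ii7.
Ab/C: major triad on Ab = scale degree 5 → V6.
Db: major triad on Db = scale degree 1 → I.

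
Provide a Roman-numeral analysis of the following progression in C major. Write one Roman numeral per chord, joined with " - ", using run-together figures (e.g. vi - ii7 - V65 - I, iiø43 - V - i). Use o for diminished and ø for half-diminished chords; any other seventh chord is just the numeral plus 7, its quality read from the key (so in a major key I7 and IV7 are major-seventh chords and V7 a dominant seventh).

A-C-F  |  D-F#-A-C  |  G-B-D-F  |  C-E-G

IV6 - V7/V - V7 - I

A-C-F: major triad on F = scale degree 4 → IV6.
D-F#-A-C: a dominant seventh chord on D, the applied dominant of V → V7/V.
G-B-D-F has root G, degree 5 in C major, so V7.
C-E-G: root C is the tonic; major triad there is I.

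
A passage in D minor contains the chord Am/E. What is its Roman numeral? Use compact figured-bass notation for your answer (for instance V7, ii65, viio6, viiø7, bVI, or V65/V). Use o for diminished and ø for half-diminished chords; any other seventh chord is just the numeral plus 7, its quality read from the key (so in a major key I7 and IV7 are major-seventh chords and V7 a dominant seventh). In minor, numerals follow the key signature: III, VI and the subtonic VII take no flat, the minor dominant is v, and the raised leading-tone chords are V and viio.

v64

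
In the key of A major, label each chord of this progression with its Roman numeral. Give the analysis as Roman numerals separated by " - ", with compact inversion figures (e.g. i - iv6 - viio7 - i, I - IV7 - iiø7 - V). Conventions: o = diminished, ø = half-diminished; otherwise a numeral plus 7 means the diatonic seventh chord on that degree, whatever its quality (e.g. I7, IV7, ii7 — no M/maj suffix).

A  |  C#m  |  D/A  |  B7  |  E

A: root A is the tonic; major triad there is I.
C#m has root C#, degree 3 in A major, so iii.
D/A: root D is the subdominant; major triad there is IV64.
B7: a dominant seventh chord on B, the applied dominant of V → V7/V.
E: major triad on E = scale degree 5 → V.

I - iii - IV64 - V7/V - V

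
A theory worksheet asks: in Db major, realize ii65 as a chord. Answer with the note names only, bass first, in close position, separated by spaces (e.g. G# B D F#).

Gb Bb Db Eb

In Db major, the supertonic is Eb, and the diatonic chord built there is a minor seventh chord.
That chord is spelled Eb-Gb-Bb-Db.
With the 65 figure the chord is in first inversion; from the bass Gb upward in close position it reads Gb-Bb-Db-Eb.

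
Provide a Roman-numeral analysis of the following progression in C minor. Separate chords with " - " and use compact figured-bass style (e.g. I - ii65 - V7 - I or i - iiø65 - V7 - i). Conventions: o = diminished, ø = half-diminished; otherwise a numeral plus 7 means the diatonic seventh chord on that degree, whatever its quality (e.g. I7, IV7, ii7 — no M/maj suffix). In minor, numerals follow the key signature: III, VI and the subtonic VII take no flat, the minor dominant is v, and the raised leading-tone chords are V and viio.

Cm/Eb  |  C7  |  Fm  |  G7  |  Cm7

Cm/Eb: minor triad on C = scale degree 1 → i6.
C7 is the secondary dominant of iv (dominant seventh chord on C): V7/iv.
Fm has root F, degree 4 in C minor, so iv.
G7: dominant seventh chord on G = scale degree 5 → V7.
Cm7: root C is the tonic; minor seventh chord there is i7.

i6 - V7/iv - iv - V7 - i7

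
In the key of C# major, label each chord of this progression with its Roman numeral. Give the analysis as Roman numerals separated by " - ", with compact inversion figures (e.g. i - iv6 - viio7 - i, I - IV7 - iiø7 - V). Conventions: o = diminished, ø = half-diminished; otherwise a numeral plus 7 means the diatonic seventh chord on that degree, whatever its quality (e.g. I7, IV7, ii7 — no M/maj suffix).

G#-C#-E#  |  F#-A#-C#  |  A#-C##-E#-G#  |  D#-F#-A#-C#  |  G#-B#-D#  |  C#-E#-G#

I64 - IV - V7/ii - ii7 - V - I

G#-C#-E#: root C# is the tonic; major triad there is I64.
F#-A#-C#: major triad on F# = scale degree 4 → IV.
A#-C##-E#-G#: a dominant seventh chord on A#, the applied dominant of ii → V7/ii.
D#-F#-A#-C#: minor seventh chord on D# = scale degree 2 → ii7.
G#-B#-D#: root G# is the dominant; major triad there is V.
C#-E#-G#: major triad on C# = scale degree 1 → I.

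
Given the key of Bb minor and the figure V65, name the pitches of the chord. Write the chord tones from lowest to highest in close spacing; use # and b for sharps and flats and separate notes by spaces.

A C Eb F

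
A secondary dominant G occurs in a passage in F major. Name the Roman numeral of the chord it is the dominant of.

V

The chord is a major triad on G.
A dominant resolves down a perfect fifth: G → C. In F major, C is scale degree 5, i.e. V.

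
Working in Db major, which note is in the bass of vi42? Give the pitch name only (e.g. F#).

Ab

vi in Db major has root Bb; the chord is Bb-Db-F-Ab.
The figure 42 means third inversion — the seventh is in the bass.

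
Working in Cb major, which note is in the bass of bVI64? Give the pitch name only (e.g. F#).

bVI in Cb major has root Abb; the chord is Abb-Cb-Ebb.
The figure 64 means second inversion — the fifth is in the bass.

Ebb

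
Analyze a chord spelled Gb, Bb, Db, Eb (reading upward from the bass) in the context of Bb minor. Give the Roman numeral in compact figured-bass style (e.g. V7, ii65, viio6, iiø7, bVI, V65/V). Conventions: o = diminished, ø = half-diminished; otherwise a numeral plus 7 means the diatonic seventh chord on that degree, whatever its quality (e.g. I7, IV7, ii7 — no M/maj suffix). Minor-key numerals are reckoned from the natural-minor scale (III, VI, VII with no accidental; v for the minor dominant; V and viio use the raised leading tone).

iv65

The pitches Eb-Gb-Bb-Db form a minor seventh chord rooted on Eb.
In Bb minor, Eb is the subdominant; the diatonic minor seventh chord there is iv7.
With Gb in the bass the chord is in first inversion, so the figured bass is 65.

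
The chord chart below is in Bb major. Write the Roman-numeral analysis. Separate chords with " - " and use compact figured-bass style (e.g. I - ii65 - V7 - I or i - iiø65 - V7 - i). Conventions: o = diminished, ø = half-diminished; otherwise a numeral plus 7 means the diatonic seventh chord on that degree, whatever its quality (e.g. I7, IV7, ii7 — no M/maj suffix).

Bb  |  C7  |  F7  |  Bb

Bb: root Bb is the tonic; major triad there is I.
C7: a dominant seventh chord on C, the applied dominant of V → V7/V.
F7: root F is the dominant; dominant seventh chord there is V7.
Bb: major triad on Bb = scale degree 1 → I.

I - V7/V - V7 - I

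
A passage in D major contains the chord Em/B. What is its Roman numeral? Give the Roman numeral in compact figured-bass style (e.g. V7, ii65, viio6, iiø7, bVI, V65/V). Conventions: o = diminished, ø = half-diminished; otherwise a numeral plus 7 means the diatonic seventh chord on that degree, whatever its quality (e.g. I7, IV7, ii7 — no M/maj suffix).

Stacked in thirds the chord is E-G-B: a minor triad on E.
In D major, E is the supertonic; the diatonic minor triad there is ii.
With B in the bass the chord is in second inversion, so the figured bass is 64.

ii64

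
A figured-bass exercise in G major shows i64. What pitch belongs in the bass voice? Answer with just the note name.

D

i in G major has root G; the chord is G-Bb-D.
The figure 64 means second inversion — the fifth is in the bass.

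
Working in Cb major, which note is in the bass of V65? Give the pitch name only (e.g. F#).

Bb

V in Cb major has root Gb; the chord is Gb-Bb-Db-Fb.
The figure 65 means first inversion — the third is in the bass.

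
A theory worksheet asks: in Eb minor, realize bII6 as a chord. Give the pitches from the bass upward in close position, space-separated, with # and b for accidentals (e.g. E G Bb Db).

bII6 is the Neapolitan sixth — a major triad on the lowered second degree, here in its customary first inversion. In Eb minor that root is Fb.
So the chord is Fb-Ab-Cb.
With the 6 figure the chord is in first inversion; from the bass Ab upward in close position it reads Ab-Cb-Fb.

Ab Cb Fb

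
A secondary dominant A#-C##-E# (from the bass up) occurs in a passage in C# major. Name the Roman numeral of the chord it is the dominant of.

ii

The chord is a major triad on A#.
A dominant resolves down a perfect fifth: A# → D#. In C# major, D# is scale degree 2, i.e. ii.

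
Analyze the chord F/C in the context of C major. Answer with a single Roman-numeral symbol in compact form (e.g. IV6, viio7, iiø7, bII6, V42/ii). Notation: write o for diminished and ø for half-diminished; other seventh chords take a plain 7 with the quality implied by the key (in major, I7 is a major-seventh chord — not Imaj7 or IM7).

IV64

Stacked in thirds the chord is F-A-C: a major triad on F.
F is scale degree 4 in C major, and a major triad on that degree is written IV.
With C in the bass the chord is in second inversion, so the figured bass is 64.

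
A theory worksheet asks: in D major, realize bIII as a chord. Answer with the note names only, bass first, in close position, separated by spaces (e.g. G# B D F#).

F A C

bIII is a major triad on the lowered third degree, borrowed from the parallel minor. In D major that root is F.
So the chord is F-A-C, a major triad.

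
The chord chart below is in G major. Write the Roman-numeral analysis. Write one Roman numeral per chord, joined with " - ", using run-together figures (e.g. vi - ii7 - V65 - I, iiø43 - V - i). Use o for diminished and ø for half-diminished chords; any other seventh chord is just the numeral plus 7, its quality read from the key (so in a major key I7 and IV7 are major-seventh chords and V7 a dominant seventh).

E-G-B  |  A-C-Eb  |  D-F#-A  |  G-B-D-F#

vi - iio - V - I7

E-G-B: root E is the submediant; minor triad there is vi.
A-C-Eb: diminished triad on A — chromatic; iio (borrowed from the parallel minor).
D-F#-A: major triad on D = scale degree 5 → V.
G-B-D-F#: root G is the tonic; major seventh chord there is I7.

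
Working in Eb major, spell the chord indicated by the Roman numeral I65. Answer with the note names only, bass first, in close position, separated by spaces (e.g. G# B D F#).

The numeral's case and figure indicate a major seventh chord. In Eb major its root, scale degree 1, is Eb.
Stacking thirds from Eb gives Eb-G-Bb-D.
With the 65 figure the chord is in first inversion; from the bass G upward in close position it reads G-Bb-D-Eb.

G Bb D Eb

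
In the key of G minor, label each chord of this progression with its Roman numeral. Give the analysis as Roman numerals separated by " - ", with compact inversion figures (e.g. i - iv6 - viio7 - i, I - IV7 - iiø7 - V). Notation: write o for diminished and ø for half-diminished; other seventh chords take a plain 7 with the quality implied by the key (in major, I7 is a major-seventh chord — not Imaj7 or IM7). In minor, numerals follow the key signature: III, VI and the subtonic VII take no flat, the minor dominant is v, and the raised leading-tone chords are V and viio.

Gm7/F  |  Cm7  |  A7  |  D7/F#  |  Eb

Gm7/F: root G is the tonic; minor seventh chord there is i42.
Cm7 has root C, degree 4 in G minor, so iv7.
A7: a dominant seventh chord on A, the applied dominant of V → V7/V.
D7/F#: dominant seventh chord on D = scale degree 5 → V65.
Eb: major triad on Eb = scale degree 6 → VI.

i42 - iv7 - V7/V - V65 - VI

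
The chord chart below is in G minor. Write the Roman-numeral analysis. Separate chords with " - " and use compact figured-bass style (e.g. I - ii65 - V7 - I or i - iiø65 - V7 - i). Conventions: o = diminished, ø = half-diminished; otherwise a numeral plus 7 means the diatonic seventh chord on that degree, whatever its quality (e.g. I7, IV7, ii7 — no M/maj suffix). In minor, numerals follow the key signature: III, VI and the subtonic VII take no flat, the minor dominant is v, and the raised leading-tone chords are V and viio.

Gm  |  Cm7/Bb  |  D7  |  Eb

i - iv42 - V7 - VI

Gm has root G, degree 1 in G minor, so i.
Cm7/Bb has root C, degree 4 in G minor, so iv42.
D7 has root D, degree 5 in G minor, so V7.
Eb: major triad on Eb = scale degree 6 → VI.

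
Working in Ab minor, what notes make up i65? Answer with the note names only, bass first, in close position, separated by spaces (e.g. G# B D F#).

In Ab minor, scale degree 1 is Ab, and the diatonic chord built there is a minor seventh chord.
That chord is spelled Ab-Cb-Eb-Gb.
With the 65 figure the chord is in first inversion; from the bass Cb upward in close position it reads Cb-Eb-Gb-Ab.

Cb Eb Gb Ab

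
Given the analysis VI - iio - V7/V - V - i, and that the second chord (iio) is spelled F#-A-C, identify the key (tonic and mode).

E minor

iio is given as F#-A-C — a diminished triad with root F#.
Counting down one scale step from F# places the tonic on E; a diminished triad on degree 2 is diatonic only in minor.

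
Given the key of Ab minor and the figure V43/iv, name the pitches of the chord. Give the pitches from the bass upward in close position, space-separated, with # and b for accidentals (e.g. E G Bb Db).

Eb Gb Ab C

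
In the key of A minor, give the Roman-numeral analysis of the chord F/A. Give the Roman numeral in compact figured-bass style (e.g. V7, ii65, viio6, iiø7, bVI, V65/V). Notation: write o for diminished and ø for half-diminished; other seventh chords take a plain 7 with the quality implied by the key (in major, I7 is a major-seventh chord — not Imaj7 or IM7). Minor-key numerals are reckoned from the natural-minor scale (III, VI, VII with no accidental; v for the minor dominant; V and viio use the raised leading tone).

VI6

The pitches F-A-C form a major triad rooted on F.
In A minor, F is the submediant; the diatonic major triad there is VI.
With A in the bass the chord is in first inversion, so the figured bass is 6.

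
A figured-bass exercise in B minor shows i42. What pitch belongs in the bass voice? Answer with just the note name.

A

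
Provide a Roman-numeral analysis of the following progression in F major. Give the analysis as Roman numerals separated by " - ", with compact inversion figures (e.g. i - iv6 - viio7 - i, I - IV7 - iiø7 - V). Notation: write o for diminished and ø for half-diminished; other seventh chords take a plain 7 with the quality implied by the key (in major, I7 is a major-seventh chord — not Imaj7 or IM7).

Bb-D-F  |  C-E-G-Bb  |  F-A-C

Bb-D-F: major triad on Bb = scale degree 4 → IV.
C-E-G-Bb: dominant seventh chord on C = scale degree 5 → V7.
F-A-C: major triad on F = scale degree 1 → I.

IV - V7 - I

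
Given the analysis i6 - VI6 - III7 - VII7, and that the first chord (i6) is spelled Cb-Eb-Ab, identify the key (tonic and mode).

The anchor chord is a minor triad on Ab, labeled i6.
If Ab is scale degree 1 and the mode makes that degree carry a minor triad, the tonic is Ab and the mode is minor.

Ab minor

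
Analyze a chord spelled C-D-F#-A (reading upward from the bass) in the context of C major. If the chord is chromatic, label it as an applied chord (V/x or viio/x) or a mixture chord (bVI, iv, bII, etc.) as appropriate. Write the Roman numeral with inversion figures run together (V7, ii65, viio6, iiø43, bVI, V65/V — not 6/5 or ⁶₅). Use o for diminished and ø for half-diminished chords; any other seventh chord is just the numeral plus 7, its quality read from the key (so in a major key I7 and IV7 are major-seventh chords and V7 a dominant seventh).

Stacked in thirds the chord is D-F#-A-C: a dominant seventh chord on D.
D is not a diatonic chord root with this quality in C major, but it lies a perfect fifth above G (V), so the chord functions as an applied dominant of V.
With C in the bass the chord is in third inversion, so the figured bass is 42.

V42/V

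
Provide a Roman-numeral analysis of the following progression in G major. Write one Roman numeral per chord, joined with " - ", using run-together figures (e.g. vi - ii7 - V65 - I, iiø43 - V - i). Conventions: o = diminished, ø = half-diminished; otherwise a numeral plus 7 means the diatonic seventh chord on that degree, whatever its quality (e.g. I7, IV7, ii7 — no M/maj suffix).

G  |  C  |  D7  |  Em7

G: root G is the tonic; major triad there is I.
C: root C is the subdominant; major triad there is IV.
D7 has root D, degree 5 in G major, so V7.
Em7 has root E, degree 6 in G major, so vi7.

I - IV - V7 - vi7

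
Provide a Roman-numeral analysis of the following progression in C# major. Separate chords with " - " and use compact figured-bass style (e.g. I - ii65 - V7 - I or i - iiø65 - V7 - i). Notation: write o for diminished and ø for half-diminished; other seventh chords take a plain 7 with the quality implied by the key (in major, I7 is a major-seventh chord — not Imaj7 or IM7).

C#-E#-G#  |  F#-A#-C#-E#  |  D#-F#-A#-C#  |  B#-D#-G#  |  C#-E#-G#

I - IV7 - ii7 - V6 - I

C#-E#-G# has root C#, degree 1 in C# major, so I.
F#-A#-C#-E#: root F# is the subdominant; major seventh chord there is IV7.
D#-F#-A#-C#: root D# is the supertonic; minor seventh chord there is ii7.
B#-D#-G#: major triad on G# = scale degree 5 → V6.
C#-E#-G#: root C# is the tonic; major triad there is I.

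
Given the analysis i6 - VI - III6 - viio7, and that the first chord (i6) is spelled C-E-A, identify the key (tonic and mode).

A minor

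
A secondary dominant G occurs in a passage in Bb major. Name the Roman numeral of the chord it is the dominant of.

The chord is a major triad on G.
A dominant resolves down a perfect fifth: G → C. In Bb major, C is scale degree 2, i.e. ii.

ii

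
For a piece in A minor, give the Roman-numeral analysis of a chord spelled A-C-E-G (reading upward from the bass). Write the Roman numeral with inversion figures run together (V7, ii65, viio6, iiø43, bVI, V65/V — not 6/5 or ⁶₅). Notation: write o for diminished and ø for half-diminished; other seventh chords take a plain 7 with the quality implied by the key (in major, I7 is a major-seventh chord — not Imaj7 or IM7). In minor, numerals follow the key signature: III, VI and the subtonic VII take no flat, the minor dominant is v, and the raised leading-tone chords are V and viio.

i7

Stacked in thirds the chord is A-C-E-G: a minor seventh chord on A.
A is scale degree 1 in A minor, and a minor seventh chord on that degree is written i7.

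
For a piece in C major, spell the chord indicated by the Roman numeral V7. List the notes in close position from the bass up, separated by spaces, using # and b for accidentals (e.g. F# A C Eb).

The numeral's case and figure indicate a dominant seventh chord. In C major its root, the fifth degree, is G.
That chord is spelled G-B-D-F.

G B D F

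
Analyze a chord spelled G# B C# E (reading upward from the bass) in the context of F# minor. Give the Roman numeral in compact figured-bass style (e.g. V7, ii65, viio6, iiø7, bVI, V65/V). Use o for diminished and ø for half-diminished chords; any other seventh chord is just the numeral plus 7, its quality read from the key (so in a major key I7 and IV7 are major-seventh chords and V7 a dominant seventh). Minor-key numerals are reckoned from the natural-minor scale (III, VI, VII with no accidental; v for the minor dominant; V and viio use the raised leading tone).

The pitches C#-E-G#-B form a minor seventh chord rooted on C#.
In F# minor, C# is the dominant; the diatonic minor seventh chord there is v7.
With G# in the bass the chord is in second inversion, so the figured bass is 43.

v43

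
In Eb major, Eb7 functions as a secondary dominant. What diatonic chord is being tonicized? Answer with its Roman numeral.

The chord is a dominant seventh chord on Eb.
A dominant resolves down a perfect fifth: Eb → Ab. In Eb major, Ab is scale degree 4, i.e. IV.

IV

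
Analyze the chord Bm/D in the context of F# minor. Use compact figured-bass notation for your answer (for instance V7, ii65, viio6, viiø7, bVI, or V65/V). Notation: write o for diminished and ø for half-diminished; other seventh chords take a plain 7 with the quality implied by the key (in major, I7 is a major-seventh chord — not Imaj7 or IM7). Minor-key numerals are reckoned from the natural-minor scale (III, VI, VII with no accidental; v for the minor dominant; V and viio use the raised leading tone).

iv6

The pitches B-D-F# form a minor triad rooted on B.
B is scale degree 4 in F# minor, and a minor triad on that degree is written iv.
With D in the bass the chord is in first inversion, so the figured bass is 6.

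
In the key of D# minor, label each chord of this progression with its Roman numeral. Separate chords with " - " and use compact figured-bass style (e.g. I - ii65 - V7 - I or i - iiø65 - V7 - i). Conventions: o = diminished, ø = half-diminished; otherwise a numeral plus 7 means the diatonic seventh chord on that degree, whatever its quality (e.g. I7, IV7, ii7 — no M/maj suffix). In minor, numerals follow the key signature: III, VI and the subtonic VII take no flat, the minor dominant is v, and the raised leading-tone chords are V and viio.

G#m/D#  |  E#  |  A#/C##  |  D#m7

G#m/D#: root G# is the subdominant; minor triad there is iv64.
E# is the secondary dominant of V (major triad on E#): V/V.
A#/C##: root A# is the dominant; major triad there is V6.
D#m7 has root D#, degree 1 in D# minor, so i7.

iv64 - V/V - V6 - i7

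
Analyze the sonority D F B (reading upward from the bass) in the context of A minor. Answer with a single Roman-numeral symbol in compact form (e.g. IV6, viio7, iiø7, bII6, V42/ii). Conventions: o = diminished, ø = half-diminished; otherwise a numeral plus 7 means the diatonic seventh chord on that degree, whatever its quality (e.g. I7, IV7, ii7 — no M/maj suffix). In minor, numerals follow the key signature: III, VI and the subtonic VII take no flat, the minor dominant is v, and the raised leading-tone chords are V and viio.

The pitches B-D-F form a diminished triad rooted on B.
In A minor, B is the supertonic; the diatonic diminished triad there is iio.
With D in the bass the chord is in first inversion, so the figured bass is 6.

iio6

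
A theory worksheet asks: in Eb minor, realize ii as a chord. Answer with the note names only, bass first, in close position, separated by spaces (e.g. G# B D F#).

F Ab C

Scale degree 2 in Eb minor is F; here the chord built on it is altered to a minor triad. ii is the minor supertonic, borrowed from the parallel major (the Dorian ii).
So the chord is F-Ab-C, a minor triad.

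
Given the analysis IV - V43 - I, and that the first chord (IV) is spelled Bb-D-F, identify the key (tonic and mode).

F major

The chord Bb is a major triad rooted on Bb; its label is IV.
IV on Bb implies Bb is the subdominant; that puts the tonic at F, and the uppercase numeral fits major mode.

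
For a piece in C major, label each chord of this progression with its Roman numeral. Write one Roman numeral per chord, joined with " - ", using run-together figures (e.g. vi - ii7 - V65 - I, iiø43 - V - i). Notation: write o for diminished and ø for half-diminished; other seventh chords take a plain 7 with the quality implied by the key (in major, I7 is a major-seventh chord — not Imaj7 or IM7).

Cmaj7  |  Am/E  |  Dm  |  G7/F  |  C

I7 - vi64 - ii - V42 - I

Cmaj7: root C is the tonic; major seventh chord there is I7.
Am/E: root A is the submediant; minor triad there is vi64.
Dm: minor triad on D = scale degree 2 → ii.
G7/F: root G is the dominant; dominant seventh chord there is V42.
C has root C, degree 1 in C major, so I.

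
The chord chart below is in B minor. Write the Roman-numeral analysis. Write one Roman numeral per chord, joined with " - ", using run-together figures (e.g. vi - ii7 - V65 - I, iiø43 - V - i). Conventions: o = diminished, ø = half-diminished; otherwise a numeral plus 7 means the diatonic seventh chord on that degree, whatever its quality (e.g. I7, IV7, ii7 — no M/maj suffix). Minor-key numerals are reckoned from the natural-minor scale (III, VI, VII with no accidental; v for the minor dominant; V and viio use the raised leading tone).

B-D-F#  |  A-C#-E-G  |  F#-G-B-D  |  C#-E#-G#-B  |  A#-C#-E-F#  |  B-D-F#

i - VII7 - VI42 - V7/V - V65 - i

B-D-F#: root B is the tonic; minor triad there is i.
A-C#-E-G has root A, degree 7 in B minor, so VII7.
F#-G-B-D: major seventh chord on G = scale degree 6 → VI42.
C#-E#-G#-B: chromatic; C# is V of V, so V7/V.
A#-C#-E-F#: dominant seventh chord on F# = scale degree 5 → V65.
B-D-F#: minor triad on B = scale degree 1 → i.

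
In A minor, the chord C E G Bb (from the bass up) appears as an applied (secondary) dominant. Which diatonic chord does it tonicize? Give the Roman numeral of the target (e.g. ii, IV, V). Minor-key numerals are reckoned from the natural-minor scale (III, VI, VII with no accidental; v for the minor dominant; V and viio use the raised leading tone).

The chord is a dominant seventh chord on C.
A dominant resolves down a perfect fifth: C → F. In A minor, F is scale degree 6, i.e. VI.

VI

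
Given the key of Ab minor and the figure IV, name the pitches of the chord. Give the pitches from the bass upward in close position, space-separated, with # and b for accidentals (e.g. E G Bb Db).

Db F Ab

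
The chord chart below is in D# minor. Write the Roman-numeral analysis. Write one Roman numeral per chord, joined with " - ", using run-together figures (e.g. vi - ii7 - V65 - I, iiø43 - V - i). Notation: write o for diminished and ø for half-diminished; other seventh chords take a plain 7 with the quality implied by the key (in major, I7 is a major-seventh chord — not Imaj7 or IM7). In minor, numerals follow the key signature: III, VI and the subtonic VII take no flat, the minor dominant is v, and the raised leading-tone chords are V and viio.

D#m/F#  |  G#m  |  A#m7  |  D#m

D#m/F#: root D# is the tonic; minor triad there is i6.
G#m has root G#, degree 4 in D# minor, so iv.
A#m7: root A# is the dominant; minor seventh chord there is v7.
D#m: minor triad on D# = scale degree 1 → i.

i6 - iv - v7 - i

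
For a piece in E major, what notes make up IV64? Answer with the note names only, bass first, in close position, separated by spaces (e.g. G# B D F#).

E A C#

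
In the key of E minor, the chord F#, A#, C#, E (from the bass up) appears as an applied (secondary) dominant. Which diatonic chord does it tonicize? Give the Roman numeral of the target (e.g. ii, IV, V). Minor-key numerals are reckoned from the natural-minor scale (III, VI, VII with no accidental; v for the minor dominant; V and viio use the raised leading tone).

The chord is a dominant seventh chord on F#.
A dominant resolves down a perfect fifth: F# → B. In E minor, B is scale degree 5, i.e. V.

V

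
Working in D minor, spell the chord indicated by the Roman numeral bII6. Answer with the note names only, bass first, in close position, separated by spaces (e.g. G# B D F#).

G Bb Eb

bII6 is the Neapolitan sixth — a major triad on the lowered second degree, here in its customary first inversion. In D minor that root is Eb.
So the chord is Eb-G-Bb.
With the 6 figure the chord is in first inversion; from the bass G upward in close position it reads G-Bb-Eb.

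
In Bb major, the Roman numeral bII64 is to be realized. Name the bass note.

Gb

bII in Bb major has root Cb; the chord is Cb-Eb-Gb.
The figure 64 means second inversion — the fifth is in the bass.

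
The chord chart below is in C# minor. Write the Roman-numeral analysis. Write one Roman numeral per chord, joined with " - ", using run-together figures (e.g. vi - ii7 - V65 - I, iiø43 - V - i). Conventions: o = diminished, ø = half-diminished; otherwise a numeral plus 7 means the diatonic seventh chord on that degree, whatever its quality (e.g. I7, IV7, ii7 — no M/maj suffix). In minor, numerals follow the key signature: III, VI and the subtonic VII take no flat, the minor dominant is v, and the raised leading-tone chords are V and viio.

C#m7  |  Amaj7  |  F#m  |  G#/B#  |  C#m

i7 - VI7 - iv - V6 - i

C#m7: minor seventh chord on C# = scale degree 1 → i7.
Amaj7 has root A, degree 6 in C# minor, so VI7.
F#m: root F# is the subdominant; minor triad there is iv.
G#/B# has root G#, degree 5 in C# minor, so V6.
C#m has root C#, degree 1 in C# minor, so i.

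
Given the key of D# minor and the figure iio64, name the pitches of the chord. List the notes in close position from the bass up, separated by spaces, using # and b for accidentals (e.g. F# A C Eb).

B E# G#

In D# minor, scale degree 2 is E#, and the diatonic chord built there is a diminished triad.
That chord is spelled E#-G#-B.
The figured bass 64 indicates second inversion, placing the fifth (B) in the bass: B-E#-G#.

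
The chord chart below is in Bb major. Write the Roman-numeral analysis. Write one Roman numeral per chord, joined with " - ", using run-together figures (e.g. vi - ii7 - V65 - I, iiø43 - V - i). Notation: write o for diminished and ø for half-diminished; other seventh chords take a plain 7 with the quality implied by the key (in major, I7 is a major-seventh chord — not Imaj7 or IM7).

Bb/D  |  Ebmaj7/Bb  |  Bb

I6 - IV43 - I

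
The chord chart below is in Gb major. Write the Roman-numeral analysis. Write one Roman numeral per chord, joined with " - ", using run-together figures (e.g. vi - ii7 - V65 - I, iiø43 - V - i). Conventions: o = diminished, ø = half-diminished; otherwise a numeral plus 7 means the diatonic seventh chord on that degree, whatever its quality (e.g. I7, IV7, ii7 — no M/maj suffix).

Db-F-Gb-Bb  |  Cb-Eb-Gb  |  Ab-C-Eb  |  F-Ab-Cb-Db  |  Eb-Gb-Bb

Db-F-Gb-Bb: root Gb is the tonic; major seventh chord there is I43.
Cb-Eb-Gb: root Cb is the subdominant; major triad there is IV.
Ab-C-Eb: chromatic; Ab is V of V, so V/V.
F-Ab-Cb-Db: root Db is the dominant; dominant seventh chord there is V65.
Eb-Gb-Bb: root Eb is the submediant; minor triad there is vi.

I43 - IV - V/V - V65 - vi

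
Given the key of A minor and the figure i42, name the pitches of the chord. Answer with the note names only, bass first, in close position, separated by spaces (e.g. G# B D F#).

In A minor, scale degree 1 is A, and the diatonic chord built there is a minor seventh chord.
That chord is spelled A-C-E-G.
The figured bass 42 indicates third inversion, placing the seventh (G) in the bass: G-A-C-E.

G A C E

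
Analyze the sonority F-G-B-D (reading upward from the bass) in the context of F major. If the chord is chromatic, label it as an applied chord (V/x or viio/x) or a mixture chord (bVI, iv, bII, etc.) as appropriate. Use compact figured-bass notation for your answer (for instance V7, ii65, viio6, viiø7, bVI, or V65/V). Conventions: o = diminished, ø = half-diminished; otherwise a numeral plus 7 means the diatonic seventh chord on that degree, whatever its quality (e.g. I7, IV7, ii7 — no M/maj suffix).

Stacked in thirds the chord is G-B-D-F: a dominant seventh chord on G.
G is not a diatonic chord root with this quality in F major, but it lies a perfect fifth above C (V), so the chord functions as an applied dominant of V.
With F in the bass the chord is in third inversion, so the figured bass is 42.

V42/V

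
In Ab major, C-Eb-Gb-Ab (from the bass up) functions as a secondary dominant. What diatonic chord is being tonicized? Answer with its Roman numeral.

IV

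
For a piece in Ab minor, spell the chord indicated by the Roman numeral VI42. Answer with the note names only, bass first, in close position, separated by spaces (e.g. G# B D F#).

Eb Fb Ab Cb

In Ab minor, scale degree 6 is Fb, and the diatonic chord built there is a major seventh chord.
Stacking thirds from Fb gives Fb-Ab-Cb-Eb.
The figured bass 42 indicates third inversion, placing the seventh (Eb) in the bass: Eb-Fb-Ab-Cb.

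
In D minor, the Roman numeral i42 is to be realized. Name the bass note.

C

i in D minor has root D; the chord is D-F-A-C.
The figure 42 means third inversion — the seventh is in the bass.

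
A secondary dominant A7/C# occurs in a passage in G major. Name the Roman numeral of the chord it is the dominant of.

The chord is a dominant seventh chord on A.
A dominant resolves down a perfect fifth: A → D. In G major, D is scale degree 5, i.e. V.

V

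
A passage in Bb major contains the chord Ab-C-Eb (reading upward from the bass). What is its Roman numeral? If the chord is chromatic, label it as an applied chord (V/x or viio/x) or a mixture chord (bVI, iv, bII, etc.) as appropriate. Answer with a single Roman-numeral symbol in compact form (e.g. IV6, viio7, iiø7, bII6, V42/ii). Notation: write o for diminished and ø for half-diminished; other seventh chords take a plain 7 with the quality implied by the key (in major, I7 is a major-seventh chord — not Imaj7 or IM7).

Stacked in thirds the chord is Ab-C-Eb: a major triad on Ab.
Ab is the lowered seventh degree of Bb major (diatonic 7 would be A). This is a major triad on the lowered seventh degree (the subtonic), borrowed from the parallel minor.

bVII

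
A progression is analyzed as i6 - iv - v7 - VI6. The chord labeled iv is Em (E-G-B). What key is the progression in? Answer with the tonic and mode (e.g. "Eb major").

B minor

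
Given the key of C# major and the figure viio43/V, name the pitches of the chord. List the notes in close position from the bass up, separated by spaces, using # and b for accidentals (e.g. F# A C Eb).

The slash marks an applied leading-tone chord: viio of V. In C# major, V is G#, so the leading tone to it is F##, a half step below.
Building a fully diminished seventh chord on F## gives F##-A#-C#-E.
The figured bass 43 indicates second inversion, placing the fifth (C#) in the bass: C#-E-F##-A#.

C# E F## A#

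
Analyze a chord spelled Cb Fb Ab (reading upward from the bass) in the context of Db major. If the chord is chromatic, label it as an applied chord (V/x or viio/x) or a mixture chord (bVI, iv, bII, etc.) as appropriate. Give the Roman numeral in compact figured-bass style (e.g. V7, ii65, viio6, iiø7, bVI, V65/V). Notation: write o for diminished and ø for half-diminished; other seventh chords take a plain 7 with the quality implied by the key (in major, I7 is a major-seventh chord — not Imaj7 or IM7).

bIII64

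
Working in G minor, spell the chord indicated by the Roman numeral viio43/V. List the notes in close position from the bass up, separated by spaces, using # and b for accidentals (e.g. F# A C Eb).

G Bb C# E

The slash marks an applied leading-tone chord: viio of V. In G minor, V is D, so the leading tone to it is C#, a half step below.
Building a fully diminished seventh chord on C# gives C#-E-G-Bb.
With the 43 figure the chord is in second inversion; from the bass G upward in close position it reads G-Bb-C#-E.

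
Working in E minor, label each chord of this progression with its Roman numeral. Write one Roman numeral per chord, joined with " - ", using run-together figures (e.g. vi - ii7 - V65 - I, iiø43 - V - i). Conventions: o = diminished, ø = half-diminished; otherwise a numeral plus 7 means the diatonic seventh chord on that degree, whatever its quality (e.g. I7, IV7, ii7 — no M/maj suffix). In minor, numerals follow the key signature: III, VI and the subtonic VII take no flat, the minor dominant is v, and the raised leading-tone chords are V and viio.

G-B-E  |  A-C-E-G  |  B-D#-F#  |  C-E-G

i6 - iv7 - V - VI

G-B-E: root E is the tonic; minor triad there is i6.
A-C-E-G: minor seventh chord on A = scale degree 4 → iv7.
B-D#-F# has root B, degree 5 in E minor, so V.
C-E-G has root C, degree 6 in E minor, so VI.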